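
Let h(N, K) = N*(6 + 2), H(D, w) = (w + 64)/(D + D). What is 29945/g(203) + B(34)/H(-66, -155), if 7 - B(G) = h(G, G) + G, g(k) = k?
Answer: -58099/203 ≈ -286.20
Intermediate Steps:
H(D, w) = (64 + w)/(2*D) (H(D, w) = (64 + w)/((2*D)) = (64 + w)*(1/(2*D)) = (64 + w)/(2*D))
h(N, K) = 8*N (h(N, K) = N*8 = 8*N)
B(G) = 7 - 9*G (B(G) = 7 - (8*G + G) = 7 - 9*G)
29945/g(203) + B(34)/H(-66, -155) = 29945/203 + (7 - 9*34)/(((½)*(64 - 155)/(-66))) = 29945*(1/203) + (7 - 306)/(((½)*(-1/66)*(-91))) = 29945/203 - 299/91/132 = 29945/203 - 299*132/91 = 29945/203 - 3036/7 = -58099/203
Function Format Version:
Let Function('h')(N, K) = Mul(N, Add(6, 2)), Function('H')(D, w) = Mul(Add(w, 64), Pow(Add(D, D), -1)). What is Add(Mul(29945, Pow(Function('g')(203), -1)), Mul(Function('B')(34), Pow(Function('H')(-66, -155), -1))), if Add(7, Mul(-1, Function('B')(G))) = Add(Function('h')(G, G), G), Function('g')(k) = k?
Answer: Rational(-58099, 203) ≈ -286.20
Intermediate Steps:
Function('H')(D, w) = Mul(Rational(1, 2), Pow(D, -1), Add(64, w)) (Function('H')(D, w) = Mul(Add(64, w), Pow(Mul(2, D), -1)) = Mul(Add(64, w), Mul(Rational(1, 2), Pow(D, -1))) = Mul(Rational(1, 2), Pow(D, -1), Add(64, w)))
Function('h')(N, K) = Mul(8, N) (Function('h')(N, K) = Mul(N, 8) = Mul(8, N))
Function('B')(G) = Add(7, Mul(-9, G)) (Function('B')(G) = Add(7, Mul(-1, Add(Mul(8, G), G))) = Add(7, Mul(-1, Mul(9, G))) = Add(7, Mul(-9, G)))
Add(Mul(29945, Pow(Function('g')(203), -1)), Mul(Function('B')(34), Pow(Function('H')(-66, -155), -1))) = Add(Mul(29945, Pow(203, -1)), Mul(Add(7, Mul(-9, 34)), Pow(Mul(Rational(1, 2), Pow(-66, -1), Add(64, -155)), -1))) = Add(Mul(29945, Rational(1, 203)), Mul(Add(7, -306), Pow(Mul(Rational(1, 2), Rational(-1, 66), -91), -1))) = Add(Rational(29945, 203), Mul(-299, Pow(Rational(91, 132), -1))) = Add(Rational(29945, 203), Mul(-299, Rational(132, 91))) = Add(Rational(29945, 203), Rational(-3036, 7)) = Rational(-58099, 203)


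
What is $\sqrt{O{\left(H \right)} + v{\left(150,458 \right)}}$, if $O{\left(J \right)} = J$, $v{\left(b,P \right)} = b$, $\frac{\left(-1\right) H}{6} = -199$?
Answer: $8 \sqrt{21} \approx 36.661$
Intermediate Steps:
$H = 1194$ ($H = \left(-6\right) \left(-199\right) = 1194$)
$\sqrt{O{\left(H \right)} + v{\left(150,458 \right)}} = \sqrt{1194 + 150} = \sqrt{1344} = 8 \sqrt{21}$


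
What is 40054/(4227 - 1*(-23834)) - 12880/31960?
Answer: 22967504/22420739 ≈ 1.0244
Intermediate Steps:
40054/(4227 - 1*(-23834)) - 12880/31960 = 40054/(4227 + 23834) - 12880*1/31960 = 40054/28061 - 322/799 = 22967504/22420739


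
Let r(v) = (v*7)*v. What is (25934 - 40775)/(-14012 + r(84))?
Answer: -14841/35380 ≈ -0.41947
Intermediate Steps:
r(v) = 7*v**2 (r(v) = (7*v)*v = 7*v**2)
(25934 - 40775)/(-14012 + r(84)) = (25934 - 40775)/(-14012 + 7*84**2) = -14841/(-14012 + 7*7056) = -14841/(-14012 + 49392) = -14841/35380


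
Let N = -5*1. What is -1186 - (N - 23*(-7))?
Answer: -1342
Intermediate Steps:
N = -5
-1186 - (N - 23*(-7)) = -1186 - (-5 - 23*(-7)) = -1186 - (-5 + 161) = -1186 - 1*156 = -1186 - 156 = -1342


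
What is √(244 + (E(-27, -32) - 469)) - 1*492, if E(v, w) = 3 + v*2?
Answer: -492 + 2*I*√69 ≈ -492.0 + 16.613*I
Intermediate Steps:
E(v, w) = 3 + 2*v
√(244 + (E(-27, -32) - 469)) - 1*492 = √(244 + ((3 + 2*(-27)) - 469)) - 1*492 = √(244 + ((3 - 54) - 469)) - 492 = √(244 + (-51 - 469)) - 492 = √(244 - 520) - 492 = √(-276) - 492 = 2*I*√69 - 492 = -492 + 2*I*√69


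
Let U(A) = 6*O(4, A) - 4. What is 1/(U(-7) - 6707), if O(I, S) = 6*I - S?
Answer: -1/6525 ≈ -0.00015326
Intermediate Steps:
O(I, S) = -S + 6*I
U(A) = 140 - 6*A (U(A) = 6*(-A + 6*4) - 4 = 6*(-A + 24) - 4 = 6*(24 - A) - 4 = (144 - 6*A) - 4 = 140 - 6*A)
1/(U(-7) - 6707) = 1/((140 - 6*(-7)) - 6707) = 1/((140 + 42) - 6707) = 1/(182 - 6707) = 1/(-6525) = -1/6525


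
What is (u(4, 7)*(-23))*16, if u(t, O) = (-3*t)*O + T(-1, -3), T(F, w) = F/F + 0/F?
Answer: 30544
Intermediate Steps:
T(F, w) = 1 (T(F, w) = 1 + 0 = 1)
u(t, O) = 1 - 3*O*t (u(t, O) = (-3*t)*O + 1 = -3*O*t + 1 = 1 - 3*O*t)
(u(4, 7)*(-23))*16 = ((1 - 3*7*4)*(-23))*16 = ((1 - 84)*(-23))*16 = -83*(-23)*16 = 1909*16 = 30544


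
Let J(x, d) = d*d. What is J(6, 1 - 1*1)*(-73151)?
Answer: 0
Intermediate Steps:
J(x, d) = d**2
J(6, 1 - 1*1)*(-73151) = (1 - 1*1)**2*(-73151) = (1 - 1)**2*(-73151) = 0**2*(-73151) = 0*(-73151) = 0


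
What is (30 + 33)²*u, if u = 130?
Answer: 515970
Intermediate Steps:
(30 + 33)²*u = (30 + 33)²*130 = 63²*130 = 3969*130 = 515970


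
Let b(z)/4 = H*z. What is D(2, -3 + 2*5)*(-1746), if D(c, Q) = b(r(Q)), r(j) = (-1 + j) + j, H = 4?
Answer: -363168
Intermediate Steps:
r(j) = -1 + 2*j
b(z) = 16*z (b(z) = 4*(4*z) = 16*z)
D(c, Q) = -16 + 32*Q (D(c, Q) = 16*(-1 + 2*Q) = -16 + 32*Q)
D(2, -3 + 2*5)*(-1746) = (-16 + 32*(-3 + 2*5))*(-1746) = (-16 + 32*(-3 + 10))*(-1746) = (-16 + 32*7)*(-1746) = (-16 + 224)*(-1746) = 208*(-1746) = -363168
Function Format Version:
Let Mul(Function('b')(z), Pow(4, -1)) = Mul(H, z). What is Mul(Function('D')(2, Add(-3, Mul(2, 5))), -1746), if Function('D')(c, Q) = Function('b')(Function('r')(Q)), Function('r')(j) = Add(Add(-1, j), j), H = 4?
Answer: -363168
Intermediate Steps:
Function('r')(j) = Add(-1, Mul(2, j))
Function('b')(z) = Mul(16, z) (Function('b')(z) = Mul(4, Mul(4, z)) = Mul(16, z))
Function('D')(c, Q) = Add(-16, Mul(32, Q)) (Function('D')(c, Q) = Mul(16, Add(-1, Mul(2, Q))) = Add(-16, Mul(32, Q)))
Mul(Function('D')(2, Add(-3, Mul(2, 5))), -1746) = Mul(Add(-16, Mul(32, Add(-3, Mul(2, 5)))), -1746) = Mul(Add(-16, Mul(32, Add(-3, 10))), -1746) = Mul(Add(-16, Mul(32, 7)), -1746) = Mul(Add(-16, 224), -1746) = Mul(208, -1746) = -363168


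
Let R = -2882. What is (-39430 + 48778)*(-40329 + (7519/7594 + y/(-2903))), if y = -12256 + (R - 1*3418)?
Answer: -4154744160970218/11022691 ≈ -3.7693e+8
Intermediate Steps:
y = -18556 (y = -12256 + (-2882 - 1*3418) = -12256 + (-2882 - 3418) = -12256 - 6300 = -18556)
(-39430 + 48778)*(-40329 + (7519/7594 + y/(-2903))) = (-39430 + 48778)*(-40329 + (7519/7594 - 18556/(-2903))) = 9348*(-40329 + (7519*(1/7594) - 18556*(-1/2903))) = 9348*(-40329 + (7519/7594 + 18556/2903)) = 9348*(-40329 + 162741921/22045382) = 9348*(-888905468757/22045382) = -4154744160970218/11022691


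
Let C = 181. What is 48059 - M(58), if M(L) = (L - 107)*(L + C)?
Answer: 59770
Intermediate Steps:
M(L) = (-107 + L)*(181 + L) (M(L) = (L - 107)*(L + 181) = (-107 + L)*(181 + L))
48059 - M(58) = 48059 - (-19367 + 58² + 74*58) = 48059 - (-19367 + 3364 + 4292) = 48059 - 1*(-11711) = 48059 + 11711 = 59770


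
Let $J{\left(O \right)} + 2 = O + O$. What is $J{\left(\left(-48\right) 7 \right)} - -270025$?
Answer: $269351$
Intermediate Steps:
$J{\left(O \right)} = -2 + 2 O$ ($J{\left(O \right)} = -2 + \left(O + O\right) = -2 + 2 O$)
$J{\left(\left(-48\right) 7 \right)} - -270025 = \left(-2 + 2 \left(\left(-48\right) 7\right)\right) - -270025 = \left(-2 + 2 \left(-336\right)\right) + 270025 = \left(-2 - 672\right) + 270025 = -674 + 270025 = 269351$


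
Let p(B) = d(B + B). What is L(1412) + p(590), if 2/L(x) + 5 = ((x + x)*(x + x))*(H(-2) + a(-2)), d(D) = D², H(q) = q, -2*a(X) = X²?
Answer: 44417433291598/31899909 ≈ 1.3924e+6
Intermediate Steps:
a(X) = -X²/2
L(x) = 2/(-5 - 16*x²) (L(x) = 2/(-5 + ((x + x)*(x + x))*(-2 - ½*(-2)²)) = 2/(-5 + ((2*x)*(2*x))*(-2 - ½*4)) = 2/(-5 + (4*x²)*(-2 - 2)) = 2/(-5 + (4*x²)*(-4)) = 2/(-5 - 16*x²))
p(B) = 4*B² (p(B) = (B + B)² = (2*B)² = 4*B²)
L(1412) + p(590) = 2/(-5 - 16*1412²) + 4*590² = 2/(-5 - 16*1993744) + 4*348100 = 2/(-5 - 31899904) + 1392400 = 2/(-31899909) + 1392400 = 2*(-1/31899909) + 1392400 = -2/31899909 + 1392400 = 44417433291598/31899909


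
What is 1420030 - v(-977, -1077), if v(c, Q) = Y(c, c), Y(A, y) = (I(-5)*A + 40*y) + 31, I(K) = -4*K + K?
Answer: 1473734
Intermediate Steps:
I(K) = -3*K
Y(A, y) = 31 + 15*A + 40*y (Y(A, y) = ((-3*(-5))*A + 40*y) + 31 = (15*A + 40*y) + 31 = 31 + 15*A + 40*y)
v(c, Q) = 31 + 55*c (v(c, Q) = 31 + 15*c + 40*c = 31 + 55*c)
1420030 - v(-977, -1077) = 1420030 - (31 + 55*(-977)) = 1420030 - (31 - 53735) = 1420030 - 1*(-53704) = 1420030 + 53704 = 1473734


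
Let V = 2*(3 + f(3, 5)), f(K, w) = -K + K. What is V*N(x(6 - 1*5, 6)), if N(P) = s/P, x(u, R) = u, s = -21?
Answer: -126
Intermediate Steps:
f(K, w) = 0
N(P) = -21/P
V = 6 (V = 2*(3 + 0) = 2*3 = 6)
V*N(x(6 - 1*5, 6)) = 6*(-21/(6 - 1*5)) = 6*(-21/(6 - 5)) = 6*(-21/1) = 6*(-21*1) = 6*(-21) = -126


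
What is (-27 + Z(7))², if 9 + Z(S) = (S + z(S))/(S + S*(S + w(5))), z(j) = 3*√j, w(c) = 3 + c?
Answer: 144649/112 - 1725*√7/896 ≈ 1286.4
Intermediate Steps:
Z(S) = -9 + (S + 3*√S)/(S + S*(8 + S)) (Z(S) = -9 + (S + 3*√S)/(S + S*(S + (3 + 5))) = -9 + (S + 3*√S)/(S + S*(S + 8)) = -9 + (S + 3*√S)/(S + S*(8 + S)))
(-27 + Z(7))² = (-27 + (-80*7 - 9*7² + 3*√7)/(7*(9 + 7)))² = (-27 + (⅐)*(-560 - 9*49 + 3*√7)/16)² = (-27 + (⅐)*(1/16)*(-560 - 441 + 3*√7))² = (-27 + (⅐)*(1/16)*(-1001 + 3*√7))² = (-27 + (-143/16 + 3*√7/112))² = (-575/16 + 3*√7/112)²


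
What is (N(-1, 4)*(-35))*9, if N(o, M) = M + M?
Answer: -2520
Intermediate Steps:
N(o, M) = 2*M
(N(-1, 4)*(-35))*9 = ((2*4)*(-35))*9 = (8*(-35))*9 = -280*9 = -2520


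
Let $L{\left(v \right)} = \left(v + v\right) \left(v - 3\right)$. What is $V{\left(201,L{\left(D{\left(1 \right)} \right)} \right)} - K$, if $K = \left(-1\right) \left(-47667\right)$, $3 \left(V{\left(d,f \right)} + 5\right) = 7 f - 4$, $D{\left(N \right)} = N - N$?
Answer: $- \frac{143020}{3} \approx -47673.0$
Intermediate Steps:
$D{\left(N \right)} = 0$
$L{\left(v \right)} = 2 v \left(-3 + v\right)$
$V{\left(d,f \right)} = - \frac{19}{3} + \frac{7 f}{3}$ ($V{\left(d,f \right)} = -5 + \frac{7 f - 4}{3} = -5 + \frac{-4 + 7 f}{3} = -5 + \left(- \frac{4}{3} + \frac{7 f}{3}\right) = - \frac{19}{3} + \frac{7 f}{3}$)
$K = 47667$
$V{\left(201,L{\left(D{\left(1 \right)} \right)} \right)} - K = \left(- \frac{19}{3} + \frac{7 \cdot 2 \cdot 0 \left(-3 + 0\right)}{3}\right) - 47667 = \left(- \frac{19}{3} + \frac{7 \cdot 2 \cdot 0 \left(-3\right)}{3}\right) - 47667 = \left(- \frac{19}{3} + \frac{7}{3} \cdot 0\right) - 47667 = \left(- \frac{19}{3} + 0\right) - 47667 = - \frac{19}{3} - 47667 = - \frac{143020}{3}$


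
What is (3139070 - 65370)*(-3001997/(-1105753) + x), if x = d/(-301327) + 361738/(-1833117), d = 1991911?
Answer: -53733341880642127929400/4271204069607189 ≈ -1.2580e+7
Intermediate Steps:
x = -289262103301/42489818943 (x = 1991911/(-301327) + 361738/(-1833117) = 1991911*(-1/301327) + 361738*(-1/1833117) = -1991911/301327 - 27826/141009 = -289262103301/42489818943 ≈ -6.8078)
(3139070 - 65370)*(-3001997/(-1105753) + x) = (3139070 - 65370)*(-3001997/(-1105753) - 289262103301/42489818943) = 3073700*(-3001997*(-1/1105753) - 289262103301/42489818943) = 3073700*(3001997/1105753 - 289262103301/42489818943) = 3073700*(-17481648137632862/4271204069607189) = -53733341880642127929400/4271204069607189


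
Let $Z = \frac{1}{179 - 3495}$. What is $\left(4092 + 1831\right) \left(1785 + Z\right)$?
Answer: $\frac{35058586457}{3316} \approx 1.0573 \cdot 10^{7}$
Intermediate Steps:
$Z = - \frac{1}{3316}$ ($Z = \frac{1}{-3316} = - \frac{1}{3316} \approx -0.00030157$)
$\left(4092 + 1831\right) \left(1785 + Z\right) = \left(4092 + 1831\right) \left(1785 - \frac{1}{3316}\right) = 5923 \cdot \frac{5919059}{3316} = \frac{35058586457}{3316}$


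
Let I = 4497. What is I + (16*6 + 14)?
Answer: 4607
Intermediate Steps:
I + (16*6 + 14) = 4497 + (16*6 + 14) = 4497 + (96 + 14) = 4497 + 110 = 4607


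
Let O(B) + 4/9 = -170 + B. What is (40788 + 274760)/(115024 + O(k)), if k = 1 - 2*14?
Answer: 2839932/1033439 ≈ 2.7480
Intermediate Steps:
k = -27 (k = 1 - 28 = -27)
O(B) = -1534/9 + B (O(B) = -4/9 + (-170 + B) = -1534/9 + B)
(40788 + 274760)/(115024 + O(k)) = (40788 + 274760)/(115024 + (-1534/9 - 27)) = 315548/(115024 - 1777/9) = 315548/(1033439/9) = 315548*(9/1033439) = 2839932/1033439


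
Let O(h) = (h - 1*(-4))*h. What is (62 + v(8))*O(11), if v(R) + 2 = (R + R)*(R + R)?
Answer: 52140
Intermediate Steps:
v(R) = -2 + 4*R² (v(R) = -2 + (R + R)*(R + R) = -2 + (2*R)*(2*R) = -2 + 4*R²)
O(h) = h*(4 + h) (O(h) = (h + 4)*h = (4 + h)*h = h*(4 + h))
(62 + v(8))*O(11) = (62 + (-2 + 4*8²))*(11*(4 + 11)) = (62 + (-2 + 4*64))*(11*15) = (62 + (-2 + 256))*165 = (62 + 254)*165 = 316*165 = 52140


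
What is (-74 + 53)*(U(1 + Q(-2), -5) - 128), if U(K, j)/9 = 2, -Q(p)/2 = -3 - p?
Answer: 2310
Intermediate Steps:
Q(p) = 6 + 2*p (Q(p) = -2*(-3 - p) = 6 + 2*p)
U(K, j) = 18 (U(K, j) = 9*2 = 18)
(-74 + 53)*(U(1 + Q(-2), -5) - 128) = (-74 + 53)*(18 - 128) = -21*(-110) = 2310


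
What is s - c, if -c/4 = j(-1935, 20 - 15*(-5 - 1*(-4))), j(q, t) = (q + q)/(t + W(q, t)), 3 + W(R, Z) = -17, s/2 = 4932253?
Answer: 9863474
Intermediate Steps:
s = 9864506 (s = 2*4932253 = 9864506)
W(R, Z) = -20 (W(R, Z) = -3 - 17 = -20)
j(q, t) = 2*q/(-20 + t) (j(q, t) = (q + q)/(t - 20) = (2*q)/(-20 + t) = 2*q/(-20 + t))
c = 1032 (c = -8*(-1935)/(-20 + (20 - 15*(-5 - 1*(-4)))) = -8*(-1935)/(-20 + (20 - 15*(-5 + 4))) = -8*(-1935)/(-20 + (20 - 15*(-1))) = -8*(-1935)/(-20 + (20 + 15)) = -8*(-1935)/(-20 + 35) = -8*(-1935)/15 = -4*(-258) = 1032)
s - c = 9864506 - 1*1032 = 9864506 - 1032 = 9863474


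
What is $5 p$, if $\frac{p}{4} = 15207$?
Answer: $304140$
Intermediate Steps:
$p = 60828$ ($p = 4 \cdot 15207 = 60828$)
$5 p = 5 \cdot 60828 = 304140$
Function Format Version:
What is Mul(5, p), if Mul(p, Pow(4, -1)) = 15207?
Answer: 304140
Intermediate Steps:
p = 60828 (p = Mul(4, 15207) = 60828)
Mul(5, p) = Mul(5, 60828) = 304140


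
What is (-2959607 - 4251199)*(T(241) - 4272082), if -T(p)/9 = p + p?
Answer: 30836434994520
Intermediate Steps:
T(p) = -18*p (T(p) = -9*(p + p) = -18*p)
(-2959607 - 4251199)*(T(241) - 4272082) = (-2959607 - 4251199)*(-18*241 - 4272082) = -7210806*(-4338 - 4272082) = -7210806*(-4276420) = 30836434994520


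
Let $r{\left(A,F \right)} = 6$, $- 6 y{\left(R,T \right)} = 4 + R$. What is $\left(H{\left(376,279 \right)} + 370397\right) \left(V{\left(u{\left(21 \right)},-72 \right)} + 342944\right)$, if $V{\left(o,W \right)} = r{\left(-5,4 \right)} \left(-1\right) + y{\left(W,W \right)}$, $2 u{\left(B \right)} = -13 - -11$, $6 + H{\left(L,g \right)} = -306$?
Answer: $\frac{380761212080}{3} \approx 1.2692 \cdot 10^{11}$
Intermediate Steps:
$H{\left(L,g \right)} = -312$ ($H{\left(L,g \right)} = -6 - 306 = -312$)
$y{\left(R,T \right)} = - \frac{2}{3} - \frac{R}{6}$ ($y{\left(R,T \right)} = - \frac{4 + R}{6} = - \frac{2}{3} - \frac{R}{6}$)
$u{\left(B \right)} = -1$ ($u{\left(B \right)} = \frac{-13 - -11}{2} = \frac{-13 + 11}{2} = \frac{1}{2} \left(-2\right) = -1$)
$V{\left(o,W \right)} = - \frac{20}{3} - \frac{W}{6}$ ($V{\left(o,W \right)} = 6 \left(-1\right) - \left(\frac{2}{3} + \frac{W}{6}\right) = -6 - \left(\frac{2}{3} + \frac{W}{6}\right) = - \frac{20}{3} - \frac{W}{6}$)
$\left(H{\left(376,279 \right)} + 370397\right) \left(V{\left(u{\left(21 \right)},-72 \right)} + 342944\right) = \left(-312 + 370397\right) \left(\left(- \frac{20}{3} - -12\right) + 342944\right) = 370085 \left(\left(- \frac{20}{3} + 12\right) + 342944\right) = 370085 \left(\frac{16}{3} + 342944\right) = 370085 \cdot \frac{1028848}{3} = \frac{380761212080}{3}$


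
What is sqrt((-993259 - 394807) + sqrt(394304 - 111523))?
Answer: sqrt(-1388066 + sqrt(282781)) ≈ 1177.9*I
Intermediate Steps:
sqrt((-993259 - 394807) + sqrt(394304 - 111523)) = sqrt(-1388066 + sqrt(282781))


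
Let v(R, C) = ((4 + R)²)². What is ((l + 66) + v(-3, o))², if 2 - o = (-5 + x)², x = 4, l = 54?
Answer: 14641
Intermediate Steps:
o = 1 (o = 2 - (-5 + 4)² = 2 - 1*(-1)² = 2 - 1*1 = 2 - 1 = 1)
v(R, C) = (4 + R)⁴
((l + 66) + v(-3, o))² = ((54 + 66) + (4 - 3)⁴)² = (120 + 1⁴)² = (120 + 1)² = 121² = 14641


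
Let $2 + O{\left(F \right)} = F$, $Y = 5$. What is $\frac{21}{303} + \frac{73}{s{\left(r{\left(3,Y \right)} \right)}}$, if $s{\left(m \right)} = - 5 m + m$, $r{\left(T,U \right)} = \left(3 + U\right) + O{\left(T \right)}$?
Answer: $- \frac{7121}{3636} \approx -1.9585$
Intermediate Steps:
$O{\left(F \right)} = -2 + F$
$r{\left(T,U \right)} = 1 + T + U$ ($r{\left(T,U \right)} = \left(3 + U\right) + \left(-2 + T\right) = 1 + T + U$)
$s{\left(m \right)} = - 4 m$
$\frac{21}{303} + \frac{73}{s{\left(r{\left(3,Y \right)} \right)}} = \frac{21}{303} + \frac{73}{\left(-4\right) \left(1 + 3 + 5\right)} = 21 \cdot \frac{1}{303} + \frac{73}{\left(-4\right) 9} = \frac{7}{101} + \frac{73}{-36} = \frac{7}{101} + 73 \left(- \frac{1}{36}\right) = \frac{7}{101} - \frac{73}{36} = - \frac{7121}{3636}$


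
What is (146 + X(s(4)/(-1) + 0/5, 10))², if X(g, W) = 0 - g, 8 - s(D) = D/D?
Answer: 23409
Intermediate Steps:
s(D) = 7 (s(D) = 8 - D/D = 8 - 1*1 = 8 - 1 = 7)
X(g, W) = -g
(146 + X(s(4)/(-1) + 0/5, 10))² = (146 - (7/(-1) + 0/5))² = (146 - (7*(-1) + 0*(⅕)))² = (146 - (-7 + 0))² = (146 - 1*(-7))² = (146 + 7)² = 153² = 23409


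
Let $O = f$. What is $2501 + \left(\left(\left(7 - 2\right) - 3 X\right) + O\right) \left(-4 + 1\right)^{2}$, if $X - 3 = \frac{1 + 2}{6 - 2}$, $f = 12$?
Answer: $\frac{10211}{4} \approx 2552.8$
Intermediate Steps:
$X = \frac{15}{4}$ ($X = 3 + \frac{1 + 2}{6 - 2} = 3 + \frac{3}{4} = \frac{15}{4} \approx 3.75$)
$O = 12$
$2501 + \left(\left(\left(7 - 2\right) - 3 X\right) + O\right) \left(-4 + 1\right)^{2} = 2501 + \left(\left(\left(7 - 2\right) - \frac{45}{4}\right) + 12\right) \left(-4 + 1\right)^{2} = 2501 + \left(\left(5 - \frac{45}{4}\right) + 12\right) \left(-3\right)^{2} = 2501 + \left(- \frac{25}{4} + 12\right) 9 = 2501 + \frac{23}{4} \cdot 9 = 2501 + \frac{207}{4} = \frac{10211}{4}$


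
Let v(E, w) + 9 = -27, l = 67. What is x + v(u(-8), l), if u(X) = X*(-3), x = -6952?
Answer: -6988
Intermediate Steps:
u(X) = -3*X
v(E, w) = -36 (v(E, w) = -9 - 27 = -36)
x + v(u(-8), l) = -6952 - 36 = -6988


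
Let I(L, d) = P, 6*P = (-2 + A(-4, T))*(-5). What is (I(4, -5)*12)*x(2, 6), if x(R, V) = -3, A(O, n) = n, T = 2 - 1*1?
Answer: -30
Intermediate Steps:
T = 1 (T = 2 - 1 = 1)
P = ⅚ (P = ((-2 + 1)*(-5))/6 = (-1*(-5))/6 = (⅙)*5 = ⅚ ≈ 0.83333)
I(L, d) = ⅚
(I(4, -5)*12)*x(2, 6) = ((⅚)*12)*(-3) = 10*(-3) = -30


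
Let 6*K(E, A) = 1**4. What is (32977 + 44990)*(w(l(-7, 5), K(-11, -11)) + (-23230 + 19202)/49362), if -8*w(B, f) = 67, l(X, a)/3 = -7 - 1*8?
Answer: -2283939309/3464 ≈ -6.5934e+5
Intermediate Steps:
l(X, a) = -45 (l(X, a) = 3*(-7 - 1*8) = 3*(-7 - 8) = 3*(-15) = -45)
K(E, A) = 1/6 (K(E, A) = (1/6)*1**4 = (1/6)*1 = 1/6)
w(B, f) = -67/8 (w(B, f) = -1/8*67 = -67/8)
(32977 + 44990)*(w(l(-7, 5), K(-11, -11)) + (-23230 + 19202)/49362) = (32977 + 44990)*(-67/8 + (-23230 + 19202)/49362) = 77967*(-67/8 - 4028*1/49362) = 77967*(-67/8 - 106/1299) = 77967*(-87881/10392) = -2283939309/3464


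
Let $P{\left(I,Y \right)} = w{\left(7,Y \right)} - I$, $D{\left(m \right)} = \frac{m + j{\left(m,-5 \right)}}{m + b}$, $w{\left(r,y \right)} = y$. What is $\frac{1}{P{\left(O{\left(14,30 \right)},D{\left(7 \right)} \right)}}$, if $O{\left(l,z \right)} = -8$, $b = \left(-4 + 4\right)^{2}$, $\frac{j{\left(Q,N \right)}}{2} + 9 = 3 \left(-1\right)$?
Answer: $\frac{7}{39} \approx 0.17949$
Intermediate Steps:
$j{\left(Q,N \right)} = -24$ ($j{\left(Q,N \right)} = -18 + 2 \cdot 3 \left(-1\right) = -18 + 2 \left(-3\right) = -18 - 6 = -24$)
$b = 0$ ($b = 0^{2} = 0$)
$D{\left(m \right)} = \frac{-24 + m}{m}$ ($D{\left(m \right)} = \frac{m - 24}{m + 0} = \frac{-24 + m}{m}$)
$P{\left(I,Y \right)} = Y - I$
$\frac{1}{P{\left(O{\left(14,30 \right)},D{\left(7 \right)} \right)}} = \frac{1}{\frac{-24 + 7}{7} - -8} = \frac{1}{\frac{1}{7} \left(-17\right) + 8} = \frac{1}{- \frac{17}{7} + 8} = \frac{1}{\frac{39}{7}} = \frac{7}{39}$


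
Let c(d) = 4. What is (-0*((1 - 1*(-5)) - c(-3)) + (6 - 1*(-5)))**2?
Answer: 121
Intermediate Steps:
(-0*((1 - 1*(-5)) - c(-3)) + (6 - 1*(-5)))**2 = (-0*((1 - 1*(-5)) - 1*4) + (6 - 1*(-5)))**2 = (-0*((1 + 5) - 4) + (6 + 5))**2 = (-0*(6 - 4) + 11)**2 = (-0*2 + 11)**2 = (-2*0 + 11)**2 = (0 + 11)**2 = 11**2 = 121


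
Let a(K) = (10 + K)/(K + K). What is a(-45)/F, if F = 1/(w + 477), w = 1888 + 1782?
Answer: 29029/18 ≈ 1612.7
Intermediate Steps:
w = 3670
a(K) = (10 + K)/(2*K) (a(K) = (10 + K)/((2*K)) = (10 + K)*(1/(2*K)) = (10 + K)/(2*K))
F = 1/4147 (F = 1/(3670 + 477) = 1/4147 ≈ 0.00024114)
a(-45)/F = ((½)*(10 - 45)/(-45))/(1/4147) = ((½)*(-1/45)*(-35))*4147 = (7/18)*4147 = 29029/18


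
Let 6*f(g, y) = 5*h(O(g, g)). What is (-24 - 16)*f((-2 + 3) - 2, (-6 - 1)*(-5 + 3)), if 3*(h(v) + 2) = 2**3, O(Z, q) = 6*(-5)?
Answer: -200/9 ≈ -22.222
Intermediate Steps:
O(Z, q) = -30
h(v) = 2/3 (h(v) = -2 + (1/3)*2**3 = -2 + (1/3)*8 = -2 + 8/3 = 2/3)
f(g, y) = 5/9 (f(g, y) = (5*(2/3))/6 = (1/6)*(10/3) = 5/9)
(-24 - 16)*f((-2 + 3) - 2, (-6 - 1)*(-5 + 3)) = (-24 - 16)*(5/9) = -40*5/9 = -200/9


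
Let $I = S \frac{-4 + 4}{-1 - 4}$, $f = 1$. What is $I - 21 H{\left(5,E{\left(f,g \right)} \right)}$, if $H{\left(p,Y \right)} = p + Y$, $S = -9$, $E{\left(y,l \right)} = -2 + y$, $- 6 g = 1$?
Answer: $-84$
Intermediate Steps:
$g = - \frac{1}{6}$ ($g = \left(- \frac{1}{6}\right) 1 = - \frac{1}{6} \approx -0.16667$)
$I = 0$ ($I = - 9 \frac{-4 + 4}{-1 - 4} = - 9 \frac{0}{-5} = - 9 \cdot 0 \left(- \frac{1}{5}\right) = \left(-9\right) 0 = 0$)
$H{\left(p,Y \right)} = Y + p$
$I - 21 H{\left(5,E{\left(f,g \right)} \right)} = 0 - 21 \left(\left(-2 + 1\right) + 5\right) = 0 - 21 \left(-1 + 5\right) = 0 - 84 = -84$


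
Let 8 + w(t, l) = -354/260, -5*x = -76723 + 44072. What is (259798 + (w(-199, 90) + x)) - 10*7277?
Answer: 25161349/130 ≈ 1.9355e+5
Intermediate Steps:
x = 32651/5 (x = -(-76723 + 44072)/5 = -⅕*(-32651) = 32651/5 ≈ 6530.2)
w(t, l) = -1217/130 (w(t, l) = -8 - 354/260 = -8 - 354*1/260 = -8 - 177/130 = -1217/130)
(259798 + (w(-199, 90) + x)) - 10*7277 = (259798 + (-1217/130 + 32651/5)) - 10*7277 = (259798 + 847709/130) - 72770 = 34621449/130 - 72770 = 25161349/130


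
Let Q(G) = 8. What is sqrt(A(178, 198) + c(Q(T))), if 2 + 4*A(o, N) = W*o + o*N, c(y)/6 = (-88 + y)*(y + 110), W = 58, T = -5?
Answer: I*sqrt(180994)/2 ≈ 212.72*I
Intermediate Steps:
c(y) = 6*(-88 + y)*(110 + y) (c(y) = 6*((-88 + y)*(y + 110)) = 6*((-88 + y)*(110 + y)) = 6*(-88 + y)*(110 + y))
A(o, N) = -1/2 + 29*o/2 + N*o/4 (A(o, N) = -1/2 + (58*o + o*N)/4 = -1/2 + (58*o + N*o)/4 = -1/2 + (29*o/2 + N*o/4) = -1/2 + 29*o/2 + N*o/4)
sqrt(A(178, 198) + c(Q(T))) = sqrt((-1/2 + (29/2)*178 + (1/4)*198*178) + (-58080 + 6*8**2 + 132*8)) = sqrt((-1/2 + 2581 + 8811) + (-58080 + 6*64 + 1056)) = sqrt(22783/2 + (-58080 + 384 + 1056)) = sqrt(22783/2 - 56640) = sqrt(-90497/2) = I*sqrt(180994)/2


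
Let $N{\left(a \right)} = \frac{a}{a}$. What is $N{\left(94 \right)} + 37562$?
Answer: $37563$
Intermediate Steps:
$N{\left(a \right)} = 1$
$N{\left(94 \right)} + 37562 = 1 + 37562 = 37563$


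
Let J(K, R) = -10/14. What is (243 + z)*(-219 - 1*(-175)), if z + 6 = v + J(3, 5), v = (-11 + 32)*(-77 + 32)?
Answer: 218284/7 ≈ 31183.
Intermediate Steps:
J(K, R) = -5/7 (J(K, R) = -10*1/14 = -5/7)
v = -945 (v = 21*(-45) = -945)
z = -6662/7 (z = -6 + (-945 - 5/7) = -6 - 6620/7 = -6662/7 ≈ -951.71)
(243 + z)*(-219 - 1*(-175)) = (243 - 6662/7)*(-219 - 1*(-175)) = -4961*(-219 + 175)/7 = -4961/7*(-44) = 218284/7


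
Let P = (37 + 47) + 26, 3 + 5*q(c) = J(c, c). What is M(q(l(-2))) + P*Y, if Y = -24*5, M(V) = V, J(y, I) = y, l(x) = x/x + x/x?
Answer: -66001/5 ≈ -13200.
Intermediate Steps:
l(x) = 2 (l(x) = 1 + 1 = 2)
q(c) = -3/5 + c/5
P = 110 (P = 84 + 26 = 110)
Y = -120
M(q(l(-2))) + P*Y = (-3/5 + (1/5)*2) + 110*(-120) = (-3/5 + 2/5) - 13200 = -1/5 - 13200 = -66001/5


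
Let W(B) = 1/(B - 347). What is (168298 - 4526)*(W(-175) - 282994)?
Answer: -12096434850934/261 ≈ -4.6346e+10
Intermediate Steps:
W(B) = 1/(-347 + B)
(168298 - 4526)*(W(-175) - 282994) = (168298 - 4526)*(1/(-347 - 175) - 282994) = 163772*(1/(-522) - 282994) = 163772*(-1/522 - 282994) = 163772*(-147722869/522) = -12096434850934/261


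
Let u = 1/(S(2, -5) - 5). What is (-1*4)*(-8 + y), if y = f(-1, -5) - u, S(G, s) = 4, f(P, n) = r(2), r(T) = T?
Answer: 20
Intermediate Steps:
f(P, n) = 2
u = -1 (u = 1/(4 - 5) = 1/(-1) = -1)
y = 3 (y = 2 - 1*(-1) = 2 + 1 = 3)
(-1*4)*(-8 + y) = (-1*4)*(-8 + 3) = -4*(-5) = 20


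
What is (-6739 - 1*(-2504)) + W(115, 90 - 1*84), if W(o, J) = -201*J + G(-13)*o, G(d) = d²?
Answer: 13994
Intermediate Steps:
W(o, J) = -201*J + 169*o (W(o, J) = -201*J + (-13)²*o = -201*J + 169*o)
(-6739 - 1*(-2504)) + W(115, 90 - 1*84) = (-6739 - 1*(-2504)) + (-201*(90 - 1*84) + 169*115) = (-6739 + 2504) + (-201*(90 - 84) + 19435) = -4235 + (-201*6 + 19435) = -4235 + (-1206 + 19435) = -4235 + 18229 = 13994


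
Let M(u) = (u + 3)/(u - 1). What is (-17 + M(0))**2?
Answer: 400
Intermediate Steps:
M(u) = (3 + u)/(-1 + u)
(-17 + M(0))**2 = (-17 + (3 + 0)/(-1 + 0))**2 = (-17 + 3/(-1))**2 = (-17 - 1*3)**2 = (-17 - 3)**2 = (-20)**2 = 400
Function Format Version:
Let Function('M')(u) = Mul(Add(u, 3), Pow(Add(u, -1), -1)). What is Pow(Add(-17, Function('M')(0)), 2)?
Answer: 400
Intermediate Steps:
Function('M')(u) = Mul(Pow(Add(-1, u), -1), Add(3, u)) (Function('M')(u) = Mul(Add(3, u), Pow(Add(-1, u), -1)) = Mul(Pow(Add(-1, u), -1), Add(3, u)))
Pow(Add(-17, Function('M')(0)), 2) = Pow(Add(-17, Mul(Pow(Add(-1, 0), -1), Add(3, 0))), 2) = Pow(Add(-17, Mul(Pow(-1, -1), 3)), 2) = Pow(Add(-17, Mul(-1, 3)), 2) = Pow(Add(-17, -3), 2) = Pow(-20, 2) = 400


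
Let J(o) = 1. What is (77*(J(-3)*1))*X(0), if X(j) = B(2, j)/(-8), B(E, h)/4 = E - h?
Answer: -77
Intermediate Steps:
B(E, h) = -4*h + 4*E (B(E, h) = 4*(E - h) = -4*h + 4*E)
X(j) = -1 + j/2 (X(j) = (-4*j + 4*2)/(-8) = (-4*j + 8)*(-1/8) = (8 - 4*j)*(-1/8) = -1 + j/2)
(77*(J(-3)*1))*X(0) = (77*(1*1))*(-1 + (1/2)*0) = (77*1)*(-1 + 0) = 77*(-1) = -77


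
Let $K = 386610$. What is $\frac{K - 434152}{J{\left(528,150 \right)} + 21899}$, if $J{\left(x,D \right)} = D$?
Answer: $- \frac{47542}{22049} \approx -2.1562$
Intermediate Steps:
$\frac{K - 434152}{J{\left(528,150 \right)} + 21899} = \frac{386610 - 434152}{150 + 21899} = - \frac{47542}{22049}$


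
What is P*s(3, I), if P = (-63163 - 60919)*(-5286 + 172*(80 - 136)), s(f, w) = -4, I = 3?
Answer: -7404221104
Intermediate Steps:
P = 1851055276 (P = -124082*(-5286 + 172*(-56)) = -124082*(-5286 - 9632) = -124082*(-14918) = 1851055276)
P*s(3, I) = 1851055276*(-4) = -7404221104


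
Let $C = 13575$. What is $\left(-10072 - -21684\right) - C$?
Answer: $-1963$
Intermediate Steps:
$\left(-10072 - -21684\right) - C = \left(-10072 - -21684\right) - 13575 = \left(-10072 + 21684\right) - 13575 = 11612 - 13575 = -1963$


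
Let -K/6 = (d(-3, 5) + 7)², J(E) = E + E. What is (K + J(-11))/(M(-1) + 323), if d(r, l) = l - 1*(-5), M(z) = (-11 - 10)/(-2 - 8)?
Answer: -17560/3251 ≈ -5.4014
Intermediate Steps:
M(z) = 21/10 (M(z) = -21/(-10) = -21*(-⅒) = 21/10)
d(r, l) = 5 + l (d(r, l) = l + 5 = 5 + l)
J(E) = 2*E
K = -1734 (K = -6*((5 + 5) + 7)² = -6*(10 + 7)² = -6*17² = -6*289 = -1734)
(K + J(-11))/(M(-1) + 323) = (-1734 + 2*(-11))/(21/10 + 323) = (-1734 - 22)/(3251/10) = -1756*10/3251 = -17560/3251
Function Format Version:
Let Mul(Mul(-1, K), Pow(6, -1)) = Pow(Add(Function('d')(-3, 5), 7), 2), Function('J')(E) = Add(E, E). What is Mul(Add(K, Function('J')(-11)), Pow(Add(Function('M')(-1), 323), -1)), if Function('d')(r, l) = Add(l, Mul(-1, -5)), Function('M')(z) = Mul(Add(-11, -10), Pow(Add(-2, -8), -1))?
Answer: Rational(-17560, 3251) ≈ -5.4014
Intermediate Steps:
Function('M')(z) = Rational(21, 10) (Function('M')(z) = Mul(-21, Pow(-10, -1)) = Mul(-21, Rational(-1, 10)) = Rational(21, 10))
Function('d')(r, l) = Add(5, l) (Function('d')(r, l) = Add(l, 5) = Add(5, l))
Function('J')(E) = Mul(2, E)
K = -1734 (K = Mul(-6, Pow(Add(Add(5, 5), 7), 2)) = Mul(-6, Pow(Add(10, 7), 2)) = Mul(-6, Pow(17, 2)) = Mul(-6, 289) = -1734)
Mul(Add(K, Function('J')(-11)), Pow(Add(Function('M')(-1), 323), -1)) = Mul(Add(-1734, Mul(2, -11)), Pow(Add(Rational(21, 10), 323), -1)) = Mul(Add(-1734, -22), Pow(Rational(3251, 10), -1)) = Mul(-1756, Rational(10, 3251)) = Rational(-17560, 3251)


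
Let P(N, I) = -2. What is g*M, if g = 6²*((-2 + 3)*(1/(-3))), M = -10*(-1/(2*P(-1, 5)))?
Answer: 30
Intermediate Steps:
M = -5/2 (M = -10/(-1*2*(-2)) = -10/((-2*(-2))) = -10/4 = -10*¼ = -5/2 ≈ -2.5000)
g = -12 (g = 36*(1*(1*(-⅓))) = 36*(1*(-⅓)) = 36*(-⅓) = -12)
g*M = -12*(-5/2) = 30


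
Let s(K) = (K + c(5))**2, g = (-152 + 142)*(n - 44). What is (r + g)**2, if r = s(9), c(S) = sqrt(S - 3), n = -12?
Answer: 414097 + 23148*sqrt(2) ≈ 4.4683e+5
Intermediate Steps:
c(S) = sqrt(-3 + S)
g = 560 (g = (-152 + 142)*(-12 - 44) = -10*(-56) = 560)
s(K) = (K + sqrt(2))**2 (s(K) = (K + sqrt(-3 + 5))**2 = (K + sqrt(2))**2)
r = (9 + sqrt(2))**2 ≈ 108.46
(r + g)**2 = ((9 + sqrt(2))**2 + 560)**2 = (560 + (9 + sqrt(2))**2)**2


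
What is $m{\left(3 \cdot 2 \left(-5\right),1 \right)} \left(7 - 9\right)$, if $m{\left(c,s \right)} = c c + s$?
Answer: $-1802$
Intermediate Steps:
$m{\left(c,s \right)} = s + c^{2}$ ($m{\left(c,s \right)} = c^{2} + s = s + c^{2}$)
$m{\left(3 \cdot 2 \left(-5\right),1 \right)} \left(7 - 9\right) = \left(1 + \left(3 \cdot 2 \left(-5\right)\right)^{2}\right) \left(7 - 9\right) = \left(1 + \left(6 \left(-5\right)\right)^{2}\right) \left(-2\right) = \left(1 + \left(-30\right)^{2}\right) \left(-2\right) = \left(1 + 900\right) \left(-2\right) = 901 \left(-2\right) = -1802$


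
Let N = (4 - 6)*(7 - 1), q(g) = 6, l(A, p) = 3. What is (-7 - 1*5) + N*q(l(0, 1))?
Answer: -84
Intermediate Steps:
N = -12 (N = -2*6 = -12)
(-7 - 1*5) + N*q(l(0, 1)) = (-7 - 1*5) - 12*6 = (-7 - 5) - 72 = -12 - 72 = -84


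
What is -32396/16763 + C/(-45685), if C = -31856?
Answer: -946009132/765817655 ≈ -1.2353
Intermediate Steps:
-32396/16763 + C/(-45685) = -32396/16763 - 31856/(-45685) = -32396*1/16763 - 31856*(-1/45685) = -32396/16763 + 31856/45685 = -946009132/765817655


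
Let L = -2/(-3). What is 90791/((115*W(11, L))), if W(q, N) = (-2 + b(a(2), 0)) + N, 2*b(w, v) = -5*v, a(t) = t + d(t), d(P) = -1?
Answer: -272373/460 ≈ -592.12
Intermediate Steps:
L = ⅔ (L = -⅓*(-2) = ⅔ ≈ 0.66667)
a(t) = -1 + t (a(t) = t - 1 = -1 + t)
b(w, v) = -5*v/2 (b(w, v) = (-5*v)/2 = -5*v/2)
W(q, N) = -2 + N (W(q, N) = (-2 - 5/2*0) + N = (-2 + 0) + N = -2 + N)
90791/((115*W(11, L))) = 90791/((115*(-2 + ⅔))) = 90791/((115*(-4/3))) = 90791/(-460/3) = 90791*(-3/460) = -272373/460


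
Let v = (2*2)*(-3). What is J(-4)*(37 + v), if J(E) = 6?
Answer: 150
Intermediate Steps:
v = -12 (v = 4*(-3) = -12)
J(-4)*(37 + v) = 6*(37 - 12) = 6*25 = 150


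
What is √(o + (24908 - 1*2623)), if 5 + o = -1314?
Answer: √20966 ≈ 144.80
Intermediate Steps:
o = -1319 (o = -5 - 1314 = -1319)
√(o + (24908 - 1*2623)) = √(-1319 + (24908 - 1*2623)) = √(-1319 + (24908 - 2623)) = √(-1319 + 22285) = √20966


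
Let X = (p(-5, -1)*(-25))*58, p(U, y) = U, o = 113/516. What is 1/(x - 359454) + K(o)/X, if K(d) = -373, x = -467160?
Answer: -77083568/1498237875 ≈ -0.051449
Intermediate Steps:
o = 113/516 (o = 113*(1/516) = 113/516 ≈ 0.21899)
X = 7250 (X = -5*(-25)*58 = 125*58 = 7250)
1/(x - 359454) + K(o)/X = 1/(-467160 - 359454) - 373/7250 = 1/(-826614) - 373*1/7250 = -1/826614 - 373/7250 = -77083568/1498237875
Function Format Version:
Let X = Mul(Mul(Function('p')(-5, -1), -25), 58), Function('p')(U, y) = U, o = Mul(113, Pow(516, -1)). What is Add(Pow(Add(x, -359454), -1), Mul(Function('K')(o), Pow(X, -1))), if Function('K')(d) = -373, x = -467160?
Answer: Rational(-77083568, 1498237875) ≈ -0.051449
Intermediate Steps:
o = Rational(113, 516) (o = Mul(113, Rational(1, 516)) = Rational(113, 516) ≈ 0.21899)
X = 7250 (X = Mul(Mul(-5, -25), 58) = Mul(125, 58) = 7250)
Add(Pow(Add(x, -359454), -1), Mul(Function('K')(o), Pow(X, -1))) = Add(Pow(Add(-467160, -359454), -1), Mul(-373, Pow(7250, -1))) = Add(Pow(-826614, -1), Mul(-373, Rational(1, 7250))) = Add(Rational(-1, 826614), Rational(-373, 7250)) = Rational(-77083568, 1498237875)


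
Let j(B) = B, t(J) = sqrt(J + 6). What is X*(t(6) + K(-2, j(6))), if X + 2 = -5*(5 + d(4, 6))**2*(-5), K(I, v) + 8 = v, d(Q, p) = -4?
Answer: -46 + 46*sqrt(3) ≈ 33.674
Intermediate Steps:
t(J) = sqrt(6 + J)
K(I, v) = -8 + v
X = 23 (X = -2 - 5*(5 - 4)**2*(-5) = -2 - 5*1**2*(-5) = -2 - 5*1*(-5) = -2 - 5*(-5) = -2 + 25 = 23)
X*(t(6) + K(-2, j(6))) = 23*(sqrt(6 + 6) + (-8 + 6)) = 23*(sqrt(12) - 2) = 23*(2*sqrt(3) - 2) = 23*(-2 + 2*sqrt(3)) = -46 + 46*sqrt(3)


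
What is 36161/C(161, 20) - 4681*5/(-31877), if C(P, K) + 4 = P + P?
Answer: 1160146987/10136886 ≈ 114.45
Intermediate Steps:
C(P, K) = -4 + 2*P (C(P, K) = -4 + (P + P) = -4 + 2*P)
36161/C(161, 20) - 4681*5/(-31877) = 36161/(-4 + 2*161) - 4681*5/(-31877) = 36161/(-4 + 322) - 23405*(-1/31877) = 36161/318 + 23405/31877 = 1160146987/10136886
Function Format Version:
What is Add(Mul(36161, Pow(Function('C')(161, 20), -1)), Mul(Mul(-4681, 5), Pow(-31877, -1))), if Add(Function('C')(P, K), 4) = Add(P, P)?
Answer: Rational(1160146987, 10136886) ≈ 114.45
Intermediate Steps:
Function('C')(P, K) = Add(-4, Mul(2, P)) (Function('C')(P, K) = Add(-4, Add(P, P)) = Add(-4, Mul(2, P)))
Add(Mul(36161, Pow(Function('C')(161, 20), -1)), Mul(Mul(-4681, 5), Pow(-31877, -1))) = Add(Mul(36161, Pow(Add(-4, Mul(2, 161)), -1)), Mul(Mul(-4681, 5), Pow(-31877, -1))) = Add(Mul(36161, Pow(Add(-4, 322), -1)), Mul(-23405, Rational(-1, 31877))) = Add(Mul(36161, Pow(318, -1)), Rational(23405, 31877)) = Add(Mul(36161, Rational(1, 318)), Rational(23405, 31877)) = Add(Rational(36161, 318), Rational(23405, 31877)) = Rational(1160146987, 10136886)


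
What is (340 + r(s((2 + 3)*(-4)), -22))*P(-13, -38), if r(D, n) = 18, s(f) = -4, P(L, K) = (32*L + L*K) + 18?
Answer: 34368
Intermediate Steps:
P(L, K) = 18 + 32*L + K*L (P(L, K) = (32*L + K*L) + 18 = 18 + 32*L + K*L)
(340 + r(s((2 + 3)*(-4)), -22))*P(-13, -38) = (340 + 18)*(18 + 32*(-13) - 38*(-13)) = 358*(18 - 416 + 494) = 358*96 = 34368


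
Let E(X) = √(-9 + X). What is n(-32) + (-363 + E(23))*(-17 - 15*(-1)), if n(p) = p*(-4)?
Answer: 854 - 2*√14 ≈ 846.52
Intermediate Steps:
n(p) = -4*p
n(-32) + (-363 + E(23))*(-17 - 15*(-1)) = -4*(-32) + (-363 + √(-9 + 23))*(-17 - 15*(-1)) = 128 + (-363 + √14)*(-17 + 15) = 128 + (-363 + √14)*(-2) = 128 + (726 - 2*√14) = 854 - 2*√14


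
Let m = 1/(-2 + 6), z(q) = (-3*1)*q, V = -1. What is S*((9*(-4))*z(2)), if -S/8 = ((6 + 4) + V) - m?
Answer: -15120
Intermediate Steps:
z(q) = -3*q
m = ¼ (m = 1/4 = ¼ ≈ 0.25000)
S = -70 (S = -8*(((6 + 4) - 1) - 1*¼) = -8*((10 - 1) - ¼) = -8*(9 - ¼) = -8*35/4 = -70)
S*((9*(-4))*z(2)) = -70*9*(-4)*(-3*2) = -(-2520)*(-6) = -70*216 = -15120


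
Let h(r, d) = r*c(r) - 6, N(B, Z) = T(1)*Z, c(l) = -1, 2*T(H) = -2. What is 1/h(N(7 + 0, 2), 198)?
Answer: -1/4 ≈ -0.25000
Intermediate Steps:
T(H) = -1 (T(H) = (1/2)*(-2) = -1)
N(B, Z) = -Z
h(r, d) = -6 - r (h(r, d) = r*(-1) - 6 = -r - 6 = -6 - r)
1/h(N(7 + 0, 2), 198) = 1/(-6 - (-1)*2) = 1/(-6 - 1*(-2)) = 1/(-6 + 2) = 1/(-4) = -1/4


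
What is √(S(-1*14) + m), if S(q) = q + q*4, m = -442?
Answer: 16*I*√2 ≈ 22.627*I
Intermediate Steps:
S(q) = 5*q (S(q) = q + 4*q = 5*q)
√(S(-1*14) + m) = √(5*(-1*14) - 442) = √(5*(-14) - 442) = √(-70 - 442) = √(-512) = 16*I*√2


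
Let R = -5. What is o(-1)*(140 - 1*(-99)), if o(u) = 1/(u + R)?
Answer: -239/6 ≈ -39.833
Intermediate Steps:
o(u) = 1/(-5 + u) (o(u) = 1/(u - 5) = 1/(-5 + u))
o(-1)*(140 - 1*(-99)) = (140 - 1*(-99))/(-5 - 1) = (140 + 99)/(-6) = -1/6*239 = -239/6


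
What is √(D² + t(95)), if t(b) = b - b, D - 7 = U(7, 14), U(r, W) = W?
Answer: 21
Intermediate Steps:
D = 21 (D = 7 + 14 = 21)
t(b) = 0
√(D² + t(95)) = √(21² + 0) = √(441 + 0) = √441 = 21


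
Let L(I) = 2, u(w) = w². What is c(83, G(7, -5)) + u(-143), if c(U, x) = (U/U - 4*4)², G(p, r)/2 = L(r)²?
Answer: 20674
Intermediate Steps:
G(p, r) = 8 (G(p, r) = 2*2² = 2*4 = 8)
c(U, x) = 225 (c(U, x) = (1 - 16)² = (-15)² = 225)
c(83, G(7, -5)) + u(-143) = 225 + (-143)² = 225 + 20449 = 20674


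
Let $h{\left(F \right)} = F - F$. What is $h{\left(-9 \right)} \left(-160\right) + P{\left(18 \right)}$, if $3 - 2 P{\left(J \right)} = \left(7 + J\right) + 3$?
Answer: $- \frac{25}{2} \approx -12.5$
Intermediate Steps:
$P{\left(J \right)} = - \frac{7}{2} - \frac{J}{2}$ ($P{\left(J \right)} = \frac{3}{2} - \frac{\left(7 + J\right) + 3}{2} = \frac{3}{2} - \frac{10 + J}{2} = \frac{3}{2} - \left(5 + \frac{J}{2}\right) = - \frac{7}{2} - \frac{J}{2}$)
$h{\left(F \right)} = 0$
$h{\left(-9 \right)} \left(-160\right) + P{\left(18 \right)} = 0 \left(-160\right) - \frac{25}{2} = 0 - \frac{25}{2} = - \frac{25}{2}$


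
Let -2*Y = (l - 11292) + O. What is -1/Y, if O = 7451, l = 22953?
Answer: 1/9556 ≈ 0.00010465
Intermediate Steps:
Y = -9556 (Y = -((22953 - 11292) + 7451)/2 = -(11661 + 7451)/2 = -½*19112 = -9556)
-1/Y = -1/(-9556) = -1*(-1/9556) = 1/9556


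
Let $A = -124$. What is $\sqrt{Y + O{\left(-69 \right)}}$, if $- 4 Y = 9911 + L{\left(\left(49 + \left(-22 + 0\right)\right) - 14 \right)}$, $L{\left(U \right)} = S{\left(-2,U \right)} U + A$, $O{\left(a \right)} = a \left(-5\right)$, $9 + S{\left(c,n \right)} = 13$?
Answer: $\frac{i \sqrt{8459}}{2} \approx 45.986 i$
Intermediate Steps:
$S{\left(c,n \right)} = 4$ ($S{\left(c,n \right)} = -9 + 13 = 4$)
$O{\left(a \right)} = - 5 a$
$L{\left(U \right)} = -124 + 4 U$ ($L{\left(U \right)} = 4 U - 124 = -124 + 4 U$)
$Y = - \frac{9839}{4}$ ($Y = - \frac{9911 - \left(124 - 4 \left(\left(49 + \left(-22 + 0\right)\right) - 14\right)\right)}{4} = - \frac{9911 - \left(124 - 4 \left(\left(49 - 22\right) - 14\right)\right)}{4} = - \frac{9911 - \left(124 - 4 \left(27 - 14\right)\right)}{4} = - \frac{9911 + \left(-124 + 4 \cdot 13\right)}{4} = - \frac{9911 + \left(-124 + 52\right)}{4} = - \frac{9911 - 72}{4} = \left(- \frac{1}{4}\right) 9839 = - \frac{9839}{4} \approx -2459.8$)
$\sqrt{Y + O{\left(-69 \right)}} = \sqrt{- \frac{9839}{4} - -345} = \sqrt{- \frac{9839}{4} + 345} = \sqrt{- \frac{8459}{4}} = \frac{i \sqrt{8459}}{2}$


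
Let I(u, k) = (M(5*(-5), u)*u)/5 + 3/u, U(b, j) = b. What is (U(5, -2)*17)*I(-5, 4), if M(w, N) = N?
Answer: 374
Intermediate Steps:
I(u, k) = 3/u + u²/5 (I(u, k) = (u*u)/5 + 3/u = u²*(⅕) + 3/u = u²/5 + 3/u = 3/u + u²/5)
(U(5, -2)*17)*I(-5, 4) = (5*17)*((⅕)*(15 + (-5)³)/(-5)) = 85*((⅕)*(-⅕)*(15 - 125)) = 85*((⅕)*(-⅕)*(-110)) = 85*(22/5) = 374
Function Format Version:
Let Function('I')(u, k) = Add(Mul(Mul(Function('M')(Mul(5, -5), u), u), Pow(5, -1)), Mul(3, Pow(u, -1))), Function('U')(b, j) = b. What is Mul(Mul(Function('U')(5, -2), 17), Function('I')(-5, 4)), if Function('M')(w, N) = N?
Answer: 374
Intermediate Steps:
Function('I')(u, k) = Add(Mul(3, Pow(u, -1)), Mul(Rational(1, 5), Pow(u, 2))) (Function('I')(u, k) = Add(Mul(Mul(u, u), Pow(5, -1)), Mul(3, Pow(u, -1))) = Add(Mul(Pow(u, 2), Rational(1, 5)), Mul(3, Pow(u, -1))) = Add(Mul(Rational(1, 5), Pow(u, 2)), Mul(3, Pow(u, -1))) = Add(Mul(3, Pow(u, -1)), Mul(Rational(1, 5), Pow(u, 2))))
Mul(Mul(Function('U')(5, -2), 17), Function('I')(-5, 4)) = Mul(Mul(5, 17), Mul(Rational(1, 5), Pow(-5, -1), Add(15, Pow(-5, 3)))) = Mul(85, Mul(Rational(1, 5), Rational(-1, 5), Add(15, -125))) = Mul(85, Mul(Rational(1, 5), Rational(-1, 5), -110)) = Mul(85, Rational(22, 5)) = 374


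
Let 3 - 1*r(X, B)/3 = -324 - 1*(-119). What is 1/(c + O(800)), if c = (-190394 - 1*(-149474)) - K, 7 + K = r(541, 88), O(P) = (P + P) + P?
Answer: -1/39137 ≈ -2.5551e-5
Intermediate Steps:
O(P) = 3*P (O(P) = 2*P + P = 3*P)
r(X, B) = 624 (r(X, B) = 9 - 3*(-324 - 1*(-119)) = 9 - 3*(-324 + 119) = 9 - 3*(-205) = 9 + 615 = 624)
K = 617 (K = -7 + 624 = 617)
c = -41537 (c = (-190394 - 1*(-149474)) - 1*617 = (-190394 + 149474) - 617 = -40920 - 617 = -41537)
1/(c + O(800)) = 1/(-41537 + 3*800) = 1/(-41537 + 2400) = 1/(-39137) = -1/39137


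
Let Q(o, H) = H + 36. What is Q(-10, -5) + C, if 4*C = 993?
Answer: 1117/4 ≈ 279.25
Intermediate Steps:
Q(o, H) = 36 + H
C = 993/4 (C = (¼)*993 = 993/4 ≈ 248.25)
Q(-10, -5) + C = (36 - 5) + 993/4 = 31 + 993/4 = 1117/4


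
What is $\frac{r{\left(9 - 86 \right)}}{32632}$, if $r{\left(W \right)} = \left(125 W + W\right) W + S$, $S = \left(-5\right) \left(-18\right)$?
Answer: $\frac{93393}{4079} \approx 22.896$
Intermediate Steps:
$S = 90$
$r{\left(W \right)} = 90 + 126 W^{2}$ ($r{\left(W \right)} = \left(125 W + W\right) W + 90 = 126 W W + 90 = 126 W^{2} + 90 = 90 + 126 W^{2}$)
$\frac{r{\left(9 - 86 \right)}}{32632} = \frac{90 + 126 \left(9 - 86\right)^{2}}{32632} = \left(90 + 126 \left(-77\right)^{2}\right) \frac{1}{32632} = \left(90 + 126 \cdot 5929\right) \frac{1}{32632} = \left(90 + 747054\right) \frac{1}{32632} = 747144 \cdot \frac{1}{32632} = \frac{93393}{4079}$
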